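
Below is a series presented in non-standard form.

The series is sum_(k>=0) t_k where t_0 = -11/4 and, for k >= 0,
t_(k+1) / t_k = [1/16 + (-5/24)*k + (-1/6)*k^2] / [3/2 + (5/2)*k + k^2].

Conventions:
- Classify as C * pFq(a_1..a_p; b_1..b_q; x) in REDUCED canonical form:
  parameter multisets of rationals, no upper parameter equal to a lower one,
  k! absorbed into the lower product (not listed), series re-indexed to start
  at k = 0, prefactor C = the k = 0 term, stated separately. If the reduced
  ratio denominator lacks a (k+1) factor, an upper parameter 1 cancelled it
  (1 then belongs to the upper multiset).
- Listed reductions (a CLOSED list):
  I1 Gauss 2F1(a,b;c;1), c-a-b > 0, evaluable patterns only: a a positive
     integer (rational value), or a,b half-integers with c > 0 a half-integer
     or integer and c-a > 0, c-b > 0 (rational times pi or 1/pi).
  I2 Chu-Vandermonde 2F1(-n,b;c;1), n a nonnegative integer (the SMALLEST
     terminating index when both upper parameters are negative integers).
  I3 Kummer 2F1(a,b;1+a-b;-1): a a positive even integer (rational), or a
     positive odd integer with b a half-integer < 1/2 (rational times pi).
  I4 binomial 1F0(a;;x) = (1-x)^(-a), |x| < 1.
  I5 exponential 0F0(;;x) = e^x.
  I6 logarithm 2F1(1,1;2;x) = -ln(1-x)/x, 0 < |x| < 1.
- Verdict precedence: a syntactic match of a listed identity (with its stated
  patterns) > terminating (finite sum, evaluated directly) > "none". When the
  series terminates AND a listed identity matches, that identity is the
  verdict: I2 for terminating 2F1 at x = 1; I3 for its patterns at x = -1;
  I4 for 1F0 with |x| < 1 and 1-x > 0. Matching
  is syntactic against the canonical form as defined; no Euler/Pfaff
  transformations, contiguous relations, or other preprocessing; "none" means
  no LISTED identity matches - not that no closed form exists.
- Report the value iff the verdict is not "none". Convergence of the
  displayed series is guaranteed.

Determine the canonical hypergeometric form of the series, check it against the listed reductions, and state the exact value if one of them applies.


Canonical form: C = -11/4 times 1F0 with upper {-1/4}, lower {-}, x = -1/6. Verdict: binomial (I4) applies (the 1F0 binomial series: exponent 1/4, x = -1/6). Its exact value is (-11/4) * (7/6)^(1/4).

Structural cue: from the first term -11/4: roots of the ratio polynomials (C = -11/4, x = -1/6) are the negated parameters.
Term ratio: r(k) = (-1/6) * (k-1/4) / [(k+1)] - poly over poly, x = (-1/6) from leading terms; C = -11/4 at k = 0.


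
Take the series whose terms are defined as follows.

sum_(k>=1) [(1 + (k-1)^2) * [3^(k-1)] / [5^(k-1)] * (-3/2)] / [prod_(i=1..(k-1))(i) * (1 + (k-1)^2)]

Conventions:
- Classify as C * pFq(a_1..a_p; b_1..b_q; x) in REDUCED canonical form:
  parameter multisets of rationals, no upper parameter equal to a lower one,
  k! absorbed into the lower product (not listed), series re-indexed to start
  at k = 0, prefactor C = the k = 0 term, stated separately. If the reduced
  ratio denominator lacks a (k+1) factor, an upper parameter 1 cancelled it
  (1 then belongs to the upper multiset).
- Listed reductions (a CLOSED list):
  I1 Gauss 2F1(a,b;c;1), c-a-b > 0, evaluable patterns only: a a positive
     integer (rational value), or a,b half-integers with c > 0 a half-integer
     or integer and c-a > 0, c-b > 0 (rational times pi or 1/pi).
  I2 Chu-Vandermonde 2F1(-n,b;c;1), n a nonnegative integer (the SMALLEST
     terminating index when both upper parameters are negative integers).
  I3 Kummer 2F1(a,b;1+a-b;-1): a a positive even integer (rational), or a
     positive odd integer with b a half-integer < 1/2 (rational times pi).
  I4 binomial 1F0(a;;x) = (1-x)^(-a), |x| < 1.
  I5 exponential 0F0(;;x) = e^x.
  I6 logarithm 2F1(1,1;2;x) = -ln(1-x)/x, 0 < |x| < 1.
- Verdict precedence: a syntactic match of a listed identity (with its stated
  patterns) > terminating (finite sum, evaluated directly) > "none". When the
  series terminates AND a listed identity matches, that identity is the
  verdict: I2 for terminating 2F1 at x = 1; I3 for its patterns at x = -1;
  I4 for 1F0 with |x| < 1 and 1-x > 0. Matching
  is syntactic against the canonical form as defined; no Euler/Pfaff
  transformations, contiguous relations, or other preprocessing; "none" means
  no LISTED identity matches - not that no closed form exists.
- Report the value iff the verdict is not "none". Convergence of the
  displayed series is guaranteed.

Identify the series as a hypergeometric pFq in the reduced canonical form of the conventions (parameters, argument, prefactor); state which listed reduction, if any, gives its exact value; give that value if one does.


Prefactor -3/2, argument 3/5: 0F0 with upper {-} over lower {-}. Verdict: the I5 exponential reduction matches (the 0F0 exponential series at x = 3/5). Value: (-3/2) * e^(3/5).

Key observation: t_0 = -3/2 here, and the product of the first k integers (C = -3/2, x = 3/5) is k!.
Step ratio: r(k) = (3/5) * 1 / [(k+1)] - rational; roots negated = parameters, x = (3/5), C = -3/2.


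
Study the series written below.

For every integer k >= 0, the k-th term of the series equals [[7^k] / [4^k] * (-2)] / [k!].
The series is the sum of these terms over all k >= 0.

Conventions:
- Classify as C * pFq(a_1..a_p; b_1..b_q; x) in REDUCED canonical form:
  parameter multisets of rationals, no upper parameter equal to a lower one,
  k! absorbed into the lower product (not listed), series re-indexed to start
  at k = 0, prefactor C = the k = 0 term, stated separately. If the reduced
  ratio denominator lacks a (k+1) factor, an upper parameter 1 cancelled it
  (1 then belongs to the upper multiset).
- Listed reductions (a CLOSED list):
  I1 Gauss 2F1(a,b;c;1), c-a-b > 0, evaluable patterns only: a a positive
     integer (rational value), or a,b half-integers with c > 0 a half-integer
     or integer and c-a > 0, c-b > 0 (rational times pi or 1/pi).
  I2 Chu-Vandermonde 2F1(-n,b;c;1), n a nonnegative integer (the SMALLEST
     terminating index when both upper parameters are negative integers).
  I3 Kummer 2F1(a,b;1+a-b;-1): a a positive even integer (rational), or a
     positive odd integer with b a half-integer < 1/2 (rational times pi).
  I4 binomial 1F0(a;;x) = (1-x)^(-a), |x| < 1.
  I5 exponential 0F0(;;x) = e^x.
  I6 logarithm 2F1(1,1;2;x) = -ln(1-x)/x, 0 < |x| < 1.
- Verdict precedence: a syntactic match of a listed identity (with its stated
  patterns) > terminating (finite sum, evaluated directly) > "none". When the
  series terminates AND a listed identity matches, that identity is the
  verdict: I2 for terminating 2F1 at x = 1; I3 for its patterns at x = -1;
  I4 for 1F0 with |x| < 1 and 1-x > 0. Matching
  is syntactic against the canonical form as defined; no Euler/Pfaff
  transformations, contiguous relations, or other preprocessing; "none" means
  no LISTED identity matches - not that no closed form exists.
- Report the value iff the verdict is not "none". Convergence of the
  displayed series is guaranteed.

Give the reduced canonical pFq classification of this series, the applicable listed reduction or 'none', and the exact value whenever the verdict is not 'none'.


This is -2 * 0F0(-; -; 7/4) in reduced canonical form. Verdict: the exponential series (I5) applies (the 0F0 exponential series at x = 7/4). Hence: (-2) * e^(7/4).

Key observation: from the first term -2: the two geometric factors (prefactor -2) combine into one argument.
Ratio: r(k) = (7/4) * 1 / [(k+1)] - rational; roots negated = parameters, x = (7/4), C = -2.


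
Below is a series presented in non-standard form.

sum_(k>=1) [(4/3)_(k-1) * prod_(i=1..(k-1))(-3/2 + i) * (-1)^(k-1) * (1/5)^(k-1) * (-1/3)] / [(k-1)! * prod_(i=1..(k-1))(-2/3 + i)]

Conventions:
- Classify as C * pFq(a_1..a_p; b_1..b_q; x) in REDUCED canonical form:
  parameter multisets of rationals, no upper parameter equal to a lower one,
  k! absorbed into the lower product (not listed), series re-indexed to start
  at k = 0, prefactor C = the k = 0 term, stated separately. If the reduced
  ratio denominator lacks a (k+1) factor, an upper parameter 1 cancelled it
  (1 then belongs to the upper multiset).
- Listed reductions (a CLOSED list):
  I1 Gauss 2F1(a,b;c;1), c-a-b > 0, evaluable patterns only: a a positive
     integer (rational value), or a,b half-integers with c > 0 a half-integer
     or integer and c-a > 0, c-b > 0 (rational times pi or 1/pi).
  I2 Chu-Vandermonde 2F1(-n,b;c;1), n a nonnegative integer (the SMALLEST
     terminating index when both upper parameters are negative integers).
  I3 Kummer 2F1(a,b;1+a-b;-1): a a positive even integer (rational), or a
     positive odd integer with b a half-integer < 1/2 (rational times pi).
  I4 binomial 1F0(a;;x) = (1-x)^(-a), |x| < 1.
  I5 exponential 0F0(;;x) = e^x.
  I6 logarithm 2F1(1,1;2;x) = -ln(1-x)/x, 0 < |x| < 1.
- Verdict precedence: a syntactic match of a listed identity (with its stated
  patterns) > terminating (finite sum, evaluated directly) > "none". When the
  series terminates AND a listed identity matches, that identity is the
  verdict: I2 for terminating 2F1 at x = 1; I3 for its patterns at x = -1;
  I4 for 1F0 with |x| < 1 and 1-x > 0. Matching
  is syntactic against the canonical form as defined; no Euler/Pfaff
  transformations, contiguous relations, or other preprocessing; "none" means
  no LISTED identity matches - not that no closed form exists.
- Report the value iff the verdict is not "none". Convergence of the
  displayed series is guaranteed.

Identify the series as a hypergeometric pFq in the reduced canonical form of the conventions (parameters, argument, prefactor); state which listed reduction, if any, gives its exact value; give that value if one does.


Structural cue: from the first term -1/3: the (-1)^k factor (C = -1/3) folds into the argument's sign.
Term ratio: r(k) = (-1/5) * (k-1/2) (k+4/3) / [(k+1/3) (k+1)] - poly over poly, x = (-1/5) from leading terms; C = -1/3 at k = 0.

x = -1/5 here; the reduced form reads 2F1, upper {-1/2, 4/3}, lower {1/3}, C = -1/3. Verdict: none here - no I1-I6 shape fits x = -1/5 with lower {1/3}.


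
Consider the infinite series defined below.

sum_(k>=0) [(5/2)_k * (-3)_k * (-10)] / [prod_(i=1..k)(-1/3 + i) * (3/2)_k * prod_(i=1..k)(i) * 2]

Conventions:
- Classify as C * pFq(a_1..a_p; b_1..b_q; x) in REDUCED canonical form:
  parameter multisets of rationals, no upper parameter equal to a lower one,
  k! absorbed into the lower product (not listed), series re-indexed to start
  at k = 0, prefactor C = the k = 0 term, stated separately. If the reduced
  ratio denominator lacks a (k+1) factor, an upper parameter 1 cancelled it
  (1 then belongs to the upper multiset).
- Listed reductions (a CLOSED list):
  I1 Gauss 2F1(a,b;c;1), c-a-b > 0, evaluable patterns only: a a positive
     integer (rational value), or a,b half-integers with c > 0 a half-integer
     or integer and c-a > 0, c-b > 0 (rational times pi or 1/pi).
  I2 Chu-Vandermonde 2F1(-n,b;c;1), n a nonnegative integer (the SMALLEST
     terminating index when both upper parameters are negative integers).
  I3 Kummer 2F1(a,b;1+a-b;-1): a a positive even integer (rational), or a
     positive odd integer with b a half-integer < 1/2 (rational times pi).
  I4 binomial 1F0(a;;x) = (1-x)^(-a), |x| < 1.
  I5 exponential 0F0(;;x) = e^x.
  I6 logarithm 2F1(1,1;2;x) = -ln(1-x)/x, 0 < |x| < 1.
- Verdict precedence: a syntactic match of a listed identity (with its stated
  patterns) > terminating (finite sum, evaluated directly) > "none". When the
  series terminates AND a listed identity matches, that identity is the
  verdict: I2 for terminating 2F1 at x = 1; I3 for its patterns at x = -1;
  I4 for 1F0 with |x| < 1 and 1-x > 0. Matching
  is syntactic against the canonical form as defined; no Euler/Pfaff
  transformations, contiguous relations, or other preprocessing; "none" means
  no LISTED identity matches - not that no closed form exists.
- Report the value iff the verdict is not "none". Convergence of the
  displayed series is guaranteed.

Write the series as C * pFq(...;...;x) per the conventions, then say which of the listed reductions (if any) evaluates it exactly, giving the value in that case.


The series (x = 1) is 2F2: upper {-3, 5/2}, lower {2/3, 3/2}, prefactor -5. Verdict: terminating - upper -3 stops the sum at k = 3; the 4 terms are added exactly. Value: 97/16.

The tell: t_0 being -5, the lower running product (prefactor -5) is a rising factorial.
Term ratio: r(k) = 1 * (k-3) (k+5/2) / [(k+2/3) (k+3/2) (k+1)] - poly over poly, x = 1 from leading terms; C = -5 at k = 0.


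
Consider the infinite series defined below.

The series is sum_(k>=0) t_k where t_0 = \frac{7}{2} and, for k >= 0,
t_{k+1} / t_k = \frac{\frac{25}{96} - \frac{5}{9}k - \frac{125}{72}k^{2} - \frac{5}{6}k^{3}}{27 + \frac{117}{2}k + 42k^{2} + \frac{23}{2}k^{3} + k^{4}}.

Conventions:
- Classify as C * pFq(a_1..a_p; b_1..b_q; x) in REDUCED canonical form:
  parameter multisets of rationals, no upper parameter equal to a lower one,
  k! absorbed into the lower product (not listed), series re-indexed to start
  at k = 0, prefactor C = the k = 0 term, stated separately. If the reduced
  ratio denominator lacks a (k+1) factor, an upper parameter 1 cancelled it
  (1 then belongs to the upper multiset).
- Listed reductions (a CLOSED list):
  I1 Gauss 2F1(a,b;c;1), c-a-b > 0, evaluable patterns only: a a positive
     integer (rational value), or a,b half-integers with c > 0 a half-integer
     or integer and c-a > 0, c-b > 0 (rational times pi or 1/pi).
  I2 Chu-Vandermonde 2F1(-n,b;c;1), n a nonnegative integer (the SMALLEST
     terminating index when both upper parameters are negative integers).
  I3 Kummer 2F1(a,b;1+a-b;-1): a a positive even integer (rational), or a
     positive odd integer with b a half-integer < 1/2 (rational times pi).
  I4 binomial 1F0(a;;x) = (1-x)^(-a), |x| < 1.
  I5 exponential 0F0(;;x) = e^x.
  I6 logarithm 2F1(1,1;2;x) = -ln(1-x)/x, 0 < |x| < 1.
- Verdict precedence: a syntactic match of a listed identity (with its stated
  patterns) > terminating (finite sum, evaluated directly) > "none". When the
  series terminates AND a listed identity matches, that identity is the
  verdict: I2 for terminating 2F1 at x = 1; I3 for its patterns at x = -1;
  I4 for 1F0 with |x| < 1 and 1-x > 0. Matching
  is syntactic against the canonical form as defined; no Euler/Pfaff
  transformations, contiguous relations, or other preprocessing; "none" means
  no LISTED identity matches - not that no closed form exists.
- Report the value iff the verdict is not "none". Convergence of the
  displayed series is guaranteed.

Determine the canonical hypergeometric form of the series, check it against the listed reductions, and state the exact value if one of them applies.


The series (x = -\frac{5}{6}) is 2F2: upper {-\frac{1}{4}, \frac{5}{6}}, lower {3, 6}, prefactor \frac{7}{2}. Verdict: none. No listed pattern accepts 2F2(-\frac{1}{4}, \frac{5}{6}; 3, 6; -\frac{5}{6}).

Key step: t_0 being \frac{7}{2}, the ratio is unreduced: k + 3/2 divides both sides (C = 7/2).
Ratio: r(k) = -\frac{5}{6} * (k-\frac{1}{4}) (k+\frac{5}{6}) / [(k+3) (k+6) (k+1)] - poly over poly, x = -\frac{5}{6} from leading terms; C = \frac{7}{2} at k = 0.


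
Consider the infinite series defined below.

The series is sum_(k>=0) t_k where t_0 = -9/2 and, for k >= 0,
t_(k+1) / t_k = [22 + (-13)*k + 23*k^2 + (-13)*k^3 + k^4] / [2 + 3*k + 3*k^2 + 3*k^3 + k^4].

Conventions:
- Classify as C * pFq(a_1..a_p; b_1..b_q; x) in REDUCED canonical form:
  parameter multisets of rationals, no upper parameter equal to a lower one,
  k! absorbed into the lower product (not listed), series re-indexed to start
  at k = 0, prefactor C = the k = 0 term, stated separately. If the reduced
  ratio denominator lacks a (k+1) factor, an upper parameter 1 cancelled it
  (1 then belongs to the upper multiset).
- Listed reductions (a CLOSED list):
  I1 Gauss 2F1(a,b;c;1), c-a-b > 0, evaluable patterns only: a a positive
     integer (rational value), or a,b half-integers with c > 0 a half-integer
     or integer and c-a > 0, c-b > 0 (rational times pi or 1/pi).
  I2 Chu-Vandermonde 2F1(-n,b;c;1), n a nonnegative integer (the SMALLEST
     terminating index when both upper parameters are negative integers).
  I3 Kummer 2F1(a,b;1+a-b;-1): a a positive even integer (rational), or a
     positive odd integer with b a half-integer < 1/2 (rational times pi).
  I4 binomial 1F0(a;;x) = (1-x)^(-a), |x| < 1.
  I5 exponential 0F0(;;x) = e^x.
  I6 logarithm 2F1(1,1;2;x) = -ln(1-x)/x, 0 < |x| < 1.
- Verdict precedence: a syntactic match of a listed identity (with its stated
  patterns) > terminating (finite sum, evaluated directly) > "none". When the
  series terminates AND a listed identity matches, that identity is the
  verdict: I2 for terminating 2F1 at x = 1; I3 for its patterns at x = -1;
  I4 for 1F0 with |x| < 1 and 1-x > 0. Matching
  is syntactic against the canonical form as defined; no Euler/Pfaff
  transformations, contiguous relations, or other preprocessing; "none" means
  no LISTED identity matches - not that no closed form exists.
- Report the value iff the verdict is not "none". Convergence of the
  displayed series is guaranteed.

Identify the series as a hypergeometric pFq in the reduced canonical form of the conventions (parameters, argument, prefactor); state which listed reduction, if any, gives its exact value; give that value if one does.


Classification (C = -9/2): 2F1 with upper {-11, -2}, lower {2}, argument x = 1. Verdict: Vandermonde's identity (I2) applies (terminating 2F1 at x = 1 with n = 2, b = -11, c = 2). Its exact value is -273/2.

Structural cue: with t_0 = -9/2, cancel k^2 + 1 from the displayed ratio first; then prefactor -9/2.
Step ratio: r(k) = 1 * (k-11) (k-2) / [(k+2) (k+1)] - poly over poly, x = 1 from leading terms; C = -9/2 at k = 0.


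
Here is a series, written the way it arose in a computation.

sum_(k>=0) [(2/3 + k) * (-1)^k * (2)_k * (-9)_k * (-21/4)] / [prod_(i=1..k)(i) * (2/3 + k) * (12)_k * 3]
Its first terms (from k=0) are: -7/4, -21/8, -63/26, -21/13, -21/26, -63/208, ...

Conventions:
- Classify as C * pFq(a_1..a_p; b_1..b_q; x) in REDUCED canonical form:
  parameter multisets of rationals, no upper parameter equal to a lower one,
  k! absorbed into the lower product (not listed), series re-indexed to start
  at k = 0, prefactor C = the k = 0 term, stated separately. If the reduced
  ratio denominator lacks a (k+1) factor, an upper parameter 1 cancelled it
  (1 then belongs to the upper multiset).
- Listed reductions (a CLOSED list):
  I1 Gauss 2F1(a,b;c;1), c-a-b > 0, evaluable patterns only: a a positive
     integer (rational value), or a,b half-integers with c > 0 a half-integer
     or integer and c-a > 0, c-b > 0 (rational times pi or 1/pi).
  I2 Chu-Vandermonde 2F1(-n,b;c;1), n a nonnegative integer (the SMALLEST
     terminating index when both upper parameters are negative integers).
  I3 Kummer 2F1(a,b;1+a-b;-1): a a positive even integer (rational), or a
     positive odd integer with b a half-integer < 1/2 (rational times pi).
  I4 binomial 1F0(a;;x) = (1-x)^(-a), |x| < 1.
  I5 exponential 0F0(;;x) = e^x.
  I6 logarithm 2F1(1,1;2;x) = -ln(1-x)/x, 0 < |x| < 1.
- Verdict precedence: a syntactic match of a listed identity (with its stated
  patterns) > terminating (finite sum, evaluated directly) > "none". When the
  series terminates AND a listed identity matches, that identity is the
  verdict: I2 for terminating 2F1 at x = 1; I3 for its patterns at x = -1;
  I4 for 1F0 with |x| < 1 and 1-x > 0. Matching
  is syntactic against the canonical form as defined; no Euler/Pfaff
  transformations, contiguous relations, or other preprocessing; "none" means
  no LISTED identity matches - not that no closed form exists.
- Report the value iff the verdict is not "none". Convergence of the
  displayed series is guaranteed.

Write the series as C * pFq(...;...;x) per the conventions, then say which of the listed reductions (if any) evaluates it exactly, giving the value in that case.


The series (x = -1) is 2F1: upper {-9, 2}, lower {12}, prefactor -7/4. Verdict: this is the Kummer evaluation I3 (x = -1; c = 12 equals 1+a-b for upper {-9, 2}: listed pattern). Sum: -77/8.

The tell: t_0 being -7/4, the constant factors (C = -7/4) combine into one prefactor.
Term ratio: r(k) = (-1) * (k-9) (k+2) / [(k+12) (k+1)] - rational; roots negated = parameters, x = (-1), C = -7/4.


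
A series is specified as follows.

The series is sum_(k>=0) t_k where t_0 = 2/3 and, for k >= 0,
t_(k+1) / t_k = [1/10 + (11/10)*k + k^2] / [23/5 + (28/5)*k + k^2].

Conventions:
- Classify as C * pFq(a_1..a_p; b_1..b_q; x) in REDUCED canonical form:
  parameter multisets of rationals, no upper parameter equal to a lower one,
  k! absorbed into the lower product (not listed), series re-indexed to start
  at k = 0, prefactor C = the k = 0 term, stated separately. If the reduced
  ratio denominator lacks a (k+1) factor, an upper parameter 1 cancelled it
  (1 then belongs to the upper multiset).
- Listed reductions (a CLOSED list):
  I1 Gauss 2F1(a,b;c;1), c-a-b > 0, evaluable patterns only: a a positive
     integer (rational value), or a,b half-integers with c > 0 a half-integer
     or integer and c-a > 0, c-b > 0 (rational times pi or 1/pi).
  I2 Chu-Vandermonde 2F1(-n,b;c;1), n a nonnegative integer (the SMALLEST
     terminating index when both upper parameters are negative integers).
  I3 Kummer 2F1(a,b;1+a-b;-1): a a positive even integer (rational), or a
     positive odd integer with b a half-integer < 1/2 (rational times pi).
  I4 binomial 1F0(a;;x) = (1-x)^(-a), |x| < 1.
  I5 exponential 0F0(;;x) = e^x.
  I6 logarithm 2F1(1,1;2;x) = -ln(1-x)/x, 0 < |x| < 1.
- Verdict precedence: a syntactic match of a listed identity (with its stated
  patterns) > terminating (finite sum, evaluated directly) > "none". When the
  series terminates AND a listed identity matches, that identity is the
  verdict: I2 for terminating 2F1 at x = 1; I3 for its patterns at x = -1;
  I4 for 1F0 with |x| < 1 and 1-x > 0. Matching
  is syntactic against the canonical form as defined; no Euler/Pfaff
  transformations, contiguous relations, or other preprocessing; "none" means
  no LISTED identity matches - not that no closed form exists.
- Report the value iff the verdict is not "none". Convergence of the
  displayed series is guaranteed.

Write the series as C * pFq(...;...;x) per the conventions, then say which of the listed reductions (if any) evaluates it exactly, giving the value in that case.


The series (x = 1) is 2F1: upper {1/10, 1}, lower {23/5}, prefactor 2/3. Verdict (x = 1): Gauss (I1, integer-parameter pattern) applies (x = 1: the Gamma ratio telescopes since c-a-b = 7/2 > 0 and a = 1 in Z>0). Hence: 24/35.

Key observation: t_0 = 2/3 here, and roots of the ratio polynomials (C = 2/3) are the negated parameters.
Adjacent-term ratio: r(k) = 1 * (k+1/10) (k+1) / [(k+23/5) (k+1)] - rational; roots negated = parameters, x = 1, C = 2/3.


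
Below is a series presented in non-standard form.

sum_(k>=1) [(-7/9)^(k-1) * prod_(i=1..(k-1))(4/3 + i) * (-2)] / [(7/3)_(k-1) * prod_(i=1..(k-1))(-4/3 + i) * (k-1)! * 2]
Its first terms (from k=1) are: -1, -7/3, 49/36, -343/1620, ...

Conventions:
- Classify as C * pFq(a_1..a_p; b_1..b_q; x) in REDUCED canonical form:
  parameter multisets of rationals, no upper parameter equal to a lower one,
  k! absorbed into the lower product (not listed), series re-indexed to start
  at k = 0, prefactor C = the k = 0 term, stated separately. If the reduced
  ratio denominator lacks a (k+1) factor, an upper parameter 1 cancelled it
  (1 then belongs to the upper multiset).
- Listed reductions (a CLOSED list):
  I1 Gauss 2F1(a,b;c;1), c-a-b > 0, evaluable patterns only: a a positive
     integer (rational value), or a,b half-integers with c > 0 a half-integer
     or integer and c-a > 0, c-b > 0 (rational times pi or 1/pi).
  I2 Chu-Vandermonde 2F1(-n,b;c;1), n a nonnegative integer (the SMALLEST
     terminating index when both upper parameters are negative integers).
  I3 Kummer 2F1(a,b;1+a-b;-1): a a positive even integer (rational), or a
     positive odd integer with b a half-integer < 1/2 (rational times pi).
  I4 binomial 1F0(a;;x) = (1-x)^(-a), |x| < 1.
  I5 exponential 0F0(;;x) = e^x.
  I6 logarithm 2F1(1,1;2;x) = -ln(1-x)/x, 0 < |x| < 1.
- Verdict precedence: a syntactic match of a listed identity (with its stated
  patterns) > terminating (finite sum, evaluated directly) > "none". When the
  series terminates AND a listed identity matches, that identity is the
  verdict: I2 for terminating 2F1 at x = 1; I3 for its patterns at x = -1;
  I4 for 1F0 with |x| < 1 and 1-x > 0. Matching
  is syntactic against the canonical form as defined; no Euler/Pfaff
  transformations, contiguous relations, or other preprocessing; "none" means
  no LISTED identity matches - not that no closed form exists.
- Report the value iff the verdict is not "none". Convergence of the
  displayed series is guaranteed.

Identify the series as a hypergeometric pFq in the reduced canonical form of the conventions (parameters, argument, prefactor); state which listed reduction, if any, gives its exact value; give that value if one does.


At argument -7/9: a 0F1 with upper {-}, lower {-1/3}, scaled by C = -1. Verdict: none (x = -7/9): each listed identity misses the multisets {-} ; {-1/3}.

Structural cue: t_0 being -1, the lower running product (C = -1) is a rising factorial.
Term ratio: r(k) = (-7/9) * 1 / [(k-1/3) (k+1)] - rational; roots negated = parameters, x = (-7/9), C = -1.


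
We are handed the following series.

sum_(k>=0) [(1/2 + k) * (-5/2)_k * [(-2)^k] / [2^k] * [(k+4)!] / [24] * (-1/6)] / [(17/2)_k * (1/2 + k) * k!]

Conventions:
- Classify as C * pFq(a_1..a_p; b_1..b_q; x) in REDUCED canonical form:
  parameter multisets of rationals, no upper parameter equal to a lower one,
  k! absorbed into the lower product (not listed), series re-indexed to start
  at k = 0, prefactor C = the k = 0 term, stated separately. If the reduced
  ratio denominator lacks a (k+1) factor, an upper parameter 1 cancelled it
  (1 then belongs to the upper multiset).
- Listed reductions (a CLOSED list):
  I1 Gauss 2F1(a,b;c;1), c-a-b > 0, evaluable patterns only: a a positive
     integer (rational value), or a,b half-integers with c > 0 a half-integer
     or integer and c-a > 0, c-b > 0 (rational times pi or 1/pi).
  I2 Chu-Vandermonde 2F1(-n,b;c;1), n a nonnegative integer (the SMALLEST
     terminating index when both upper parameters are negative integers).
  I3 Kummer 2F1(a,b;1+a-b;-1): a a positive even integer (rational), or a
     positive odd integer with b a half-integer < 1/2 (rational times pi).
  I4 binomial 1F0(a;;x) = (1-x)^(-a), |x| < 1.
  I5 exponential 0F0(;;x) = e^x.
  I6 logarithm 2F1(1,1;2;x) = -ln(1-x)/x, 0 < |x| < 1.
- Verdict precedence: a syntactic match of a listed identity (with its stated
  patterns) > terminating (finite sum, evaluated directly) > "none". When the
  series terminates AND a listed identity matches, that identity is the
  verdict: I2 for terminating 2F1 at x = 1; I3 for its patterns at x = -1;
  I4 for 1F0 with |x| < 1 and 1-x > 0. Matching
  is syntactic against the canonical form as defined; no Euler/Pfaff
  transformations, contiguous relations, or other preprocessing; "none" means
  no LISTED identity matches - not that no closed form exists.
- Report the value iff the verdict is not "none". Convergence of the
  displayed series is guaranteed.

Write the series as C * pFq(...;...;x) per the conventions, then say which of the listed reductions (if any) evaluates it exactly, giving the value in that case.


Key observation: t_0 = -1/6 here, and k + 1/2 divides numerator and denominator alike; C = -1/6 after cancelling.
Term ratio: r(k) = (-1) * (k-5/2) (k+5) / [(k+17/2) (k+1)] ; factor over Q: parameters, x = (-1), and C = -1/6.

The series (x = -1) is 2F1: upper {-5/2, 5}, lower {17/2}, prefactor -1/6. Verdict: this is Kummer (I3) (x = -1; c = 17/2 equals 1+a-b for upper {-5/2, 5}: listed pattern). Sum: (-45045/262144) * pi.


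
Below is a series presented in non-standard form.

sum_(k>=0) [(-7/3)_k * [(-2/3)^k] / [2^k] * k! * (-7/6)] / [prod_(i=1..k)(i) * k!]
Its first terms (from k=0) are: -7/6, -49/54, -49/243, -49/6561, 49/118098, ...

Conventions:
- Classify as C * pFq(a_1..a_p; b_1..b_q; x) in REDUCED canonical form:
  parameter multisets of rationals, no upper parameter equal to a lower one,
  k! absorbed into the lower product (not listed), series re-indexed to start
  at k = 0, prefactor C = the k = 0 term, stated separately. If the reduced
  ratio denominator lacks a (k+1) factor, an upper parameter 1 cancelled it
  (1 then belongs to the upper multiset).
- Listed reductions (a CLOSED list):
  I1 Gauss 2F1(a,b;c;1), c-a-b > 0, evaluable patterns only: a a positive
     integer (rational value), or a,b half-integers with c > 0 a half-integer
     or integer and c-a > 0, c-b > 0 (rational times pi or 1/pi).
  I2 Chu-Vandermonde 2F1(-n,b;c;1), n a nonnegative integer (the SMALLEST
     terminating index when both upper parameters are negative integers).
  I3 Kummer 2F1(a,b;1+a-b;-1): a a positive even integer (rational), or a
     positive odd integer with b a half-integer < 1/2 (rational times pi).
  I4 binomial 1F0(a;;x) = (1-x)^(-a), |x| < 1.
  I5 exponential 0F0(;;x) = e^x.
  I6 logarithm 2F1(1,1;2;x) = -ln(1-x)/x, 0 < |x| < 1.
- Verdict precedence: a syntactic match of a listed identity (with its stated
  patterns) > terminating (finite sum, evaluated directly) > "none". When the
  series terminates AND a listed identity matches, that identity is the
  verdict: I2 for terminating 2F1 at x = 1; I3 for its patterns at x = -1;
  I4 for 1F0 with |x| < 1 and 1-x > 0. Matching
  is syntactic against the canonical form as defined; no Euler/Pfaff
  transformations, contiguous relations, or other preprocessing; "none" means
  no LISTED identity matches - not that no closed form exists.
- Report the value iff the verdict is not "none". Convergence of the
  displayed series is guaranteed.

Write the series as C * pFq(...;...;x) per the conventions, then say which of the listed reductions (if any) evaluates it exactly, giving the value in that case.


Structural cue: t_0 = -7/6 here, and the factorial ratio (prefactor -7/6) (k+a-1)!/(a-1)! is a rising factorial (a)_k.
Adjacent-term ratio: r(k) = (-1/3) * (k-7/3) / [(k+1)] - rational in k, leading ratio (-1/3); with t_0 = -7/6, classification follows.

The series (x = -1/3) is 1F0: upper {-7/3}, lower {-}, prefactor -7/6. Verdict: binomial (I4) applies (the 1F0 binomial series: exponent 7/3, x = -1/3). Exact value: (-7/6) * (4/3)^(7/3).


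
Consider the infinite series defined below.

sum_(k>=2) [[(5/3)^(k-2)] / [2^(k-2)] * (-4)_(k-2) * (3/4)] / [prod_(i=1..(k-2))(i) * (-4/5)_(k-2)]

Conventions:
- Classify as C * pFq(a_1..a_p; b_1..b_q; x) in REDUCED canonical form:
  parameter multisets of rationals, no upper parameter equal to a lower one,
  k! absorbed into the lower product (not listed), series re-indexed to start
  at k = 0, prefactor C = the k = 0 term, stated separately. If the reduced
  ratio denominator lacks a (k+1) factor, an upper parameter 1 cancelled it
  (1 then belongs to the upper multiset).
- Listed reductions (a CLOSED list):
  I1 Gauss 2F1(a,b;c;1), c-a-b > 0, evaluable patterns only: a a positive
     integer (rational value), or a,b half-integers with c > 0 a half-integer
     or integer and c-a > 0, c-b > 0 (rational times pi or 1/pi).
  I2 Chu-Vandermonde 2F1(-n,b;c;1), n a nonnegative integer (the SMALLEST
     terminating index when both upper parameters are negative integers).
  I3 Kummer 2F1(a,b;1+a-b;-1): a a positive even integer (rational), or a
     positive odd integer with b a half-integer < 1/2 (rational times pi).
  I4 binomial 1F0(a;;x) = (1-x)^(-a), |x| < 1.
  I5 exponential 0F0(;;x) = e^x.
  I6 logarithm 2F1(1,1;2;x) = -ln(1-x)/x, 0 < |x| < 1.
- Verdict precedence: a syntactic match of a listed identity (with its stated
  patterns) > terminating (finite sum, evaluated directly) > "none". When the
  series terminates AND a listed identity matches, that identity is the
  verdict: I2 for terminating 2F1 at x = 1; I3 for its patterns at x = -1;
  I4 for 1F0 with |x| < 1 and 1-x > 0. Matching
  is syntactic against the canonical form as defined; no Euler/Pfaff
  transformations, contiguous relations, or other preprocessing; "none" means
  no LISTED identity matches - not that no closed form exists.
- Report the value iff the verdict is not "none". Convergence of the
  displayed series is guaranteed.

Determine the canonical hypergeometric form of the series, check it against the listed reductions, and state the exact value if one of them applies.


Prefactor 3/4, argument 5/6: 1F1 with upper {-4} over lower {-4/5}. Verdict: terminating - upper parameter -4 makes this a finite sum (last index 4), evaluated exactly. Hence: -3407881/456192.

First insight: with t_0 = 3/4, the product of the first k integers (C = 3/4, x = 5/6) is k!.
Term ratio: r(k) = (5/6) * (k-4) / [(k-4/5) (k+1)] ; factor over Q: parameters, x = (5/6), and C = 3/4.


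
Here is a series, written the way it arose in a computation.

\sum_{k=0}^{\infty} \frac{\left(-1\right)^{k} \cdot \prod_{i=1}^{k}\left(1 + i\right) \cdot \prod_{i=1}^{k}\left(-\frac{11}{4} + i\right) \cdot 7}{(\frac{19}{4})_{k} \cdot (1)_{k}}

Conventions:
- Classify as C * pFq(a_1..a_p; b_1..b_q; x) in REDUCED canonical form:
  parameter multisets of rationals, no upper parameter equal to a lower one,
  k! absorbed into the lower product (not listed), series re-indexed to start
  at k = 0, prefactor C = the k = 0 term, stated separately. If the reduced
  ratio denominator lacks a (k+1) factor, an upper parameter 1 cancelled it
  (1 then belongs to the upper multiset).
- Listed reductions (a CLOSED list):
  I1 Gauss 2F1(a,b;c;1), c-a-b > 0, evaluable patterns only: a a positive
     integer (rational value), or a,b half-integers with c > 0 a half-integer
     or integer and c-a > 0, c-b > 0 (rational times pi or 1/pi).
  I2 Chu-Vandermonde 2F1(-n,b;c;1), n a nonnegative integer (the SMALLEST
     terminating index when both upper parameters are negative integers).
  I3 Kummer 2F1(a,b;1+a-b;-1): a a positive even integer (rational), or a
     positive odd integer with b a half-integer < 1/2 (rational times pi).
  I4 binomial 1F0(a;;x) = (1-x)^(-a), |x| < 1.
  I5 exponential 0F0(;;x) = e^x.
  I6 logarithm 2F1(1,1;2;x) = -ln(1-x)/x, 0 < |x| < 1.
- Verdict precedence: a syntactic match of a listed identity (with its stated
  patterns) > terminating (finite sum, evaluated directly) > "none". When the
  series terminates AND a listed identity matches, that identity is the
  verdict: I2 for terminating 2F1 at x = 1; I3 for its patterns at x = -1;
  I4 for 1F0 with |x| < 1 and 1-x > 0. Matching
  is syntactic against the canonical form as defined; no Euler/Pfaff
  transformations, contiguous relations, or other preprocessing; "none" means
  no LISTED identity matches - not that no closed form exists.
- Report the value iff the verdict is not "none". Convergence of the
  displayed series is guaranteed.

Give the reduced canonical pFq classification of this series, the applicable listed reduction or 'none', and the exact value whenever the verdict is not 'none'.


Classification (C = 7): 2F1 with upper {-\frac{7}{4}, 2}, lower {\frac{19}{4}}, argument x = -1. Verdict: this is the Kummer evaluation I3 (x = -1; c = \frac{19}{4} equals 1+a-b for upper {-\frac{7}{4}, 2}: listed pattern). Sum: \frac{105}{8}.

Structural cue: x = -1 and the running product (C = 7, x = -1) telescopes to a rising factorial.
Ratio: r(k) = -1 * (k-\frac{7}{4}) (k+2) / [(k+\frac{19}{4}) (k+1)] - poly over poly, x = -1 from leading terms; C = 7 at k = 0.


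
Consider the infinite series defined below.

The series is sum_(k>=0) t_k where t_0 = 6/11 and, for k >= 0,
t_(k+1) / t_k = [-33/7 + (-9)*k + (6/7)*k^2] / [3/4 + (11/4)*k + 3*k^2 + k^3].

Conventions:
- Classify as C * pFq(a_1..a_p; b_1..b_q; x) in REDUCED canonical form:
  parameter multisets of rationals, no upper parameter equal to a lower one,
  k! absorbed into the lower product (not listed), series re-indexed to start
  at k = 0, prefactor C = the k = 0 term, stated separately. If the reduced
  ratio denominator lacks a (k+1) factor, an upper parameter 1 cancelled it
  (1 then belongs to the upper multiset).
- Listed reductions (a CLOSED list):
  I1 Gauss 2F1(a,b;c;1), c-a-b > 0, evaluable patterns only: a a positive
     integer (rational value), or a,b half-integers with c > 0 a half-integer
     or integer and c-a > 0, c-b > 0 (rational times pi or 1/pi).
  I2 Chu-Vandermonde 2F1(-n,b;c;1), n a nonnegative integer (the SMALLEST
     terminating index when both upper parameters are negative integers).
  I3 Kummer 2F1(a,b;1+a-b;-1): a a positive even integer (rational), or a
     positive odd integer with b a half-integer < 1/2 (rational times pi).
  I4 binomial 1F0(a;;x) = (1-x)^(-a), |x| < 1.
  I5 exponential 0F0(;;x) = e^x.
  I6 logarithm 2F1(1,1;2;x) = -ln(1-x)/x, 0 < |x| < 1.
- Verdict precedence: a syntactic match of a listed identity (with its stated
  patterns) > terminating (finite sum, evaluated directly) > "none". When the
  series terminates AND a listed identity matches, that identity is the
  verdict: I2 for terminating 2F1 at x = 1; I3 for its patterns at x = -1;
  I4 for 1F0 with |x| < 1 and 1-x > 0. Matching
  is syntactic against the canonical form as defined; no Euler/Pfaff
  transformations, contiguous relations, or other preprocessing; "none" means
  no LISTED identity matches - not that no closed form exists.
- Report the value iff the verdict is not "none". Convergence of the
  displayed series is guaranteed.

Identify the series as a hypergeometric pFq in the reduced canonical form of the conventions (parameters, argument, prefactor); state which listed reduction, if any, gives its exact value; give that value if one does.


The series (x = 6/7) is 1F1: upper {-11}, lower {3/2}, prefactor 6/11. Verdict: terminating - upper -11 stops the sum at k = 11; the 12 terms are added exactly. Value: 169884121604606502/28305681123182437975.

Key step: x = (6/7) and factor the ratio over Q (prefactor 6/11): negated roots = parameters.
Term ratio: r(k) = (6/7) * (k-11) / [(k+3/2) (k+1)] - rational in k. x = (6/7); t_0 = 6/11; negate the roots.


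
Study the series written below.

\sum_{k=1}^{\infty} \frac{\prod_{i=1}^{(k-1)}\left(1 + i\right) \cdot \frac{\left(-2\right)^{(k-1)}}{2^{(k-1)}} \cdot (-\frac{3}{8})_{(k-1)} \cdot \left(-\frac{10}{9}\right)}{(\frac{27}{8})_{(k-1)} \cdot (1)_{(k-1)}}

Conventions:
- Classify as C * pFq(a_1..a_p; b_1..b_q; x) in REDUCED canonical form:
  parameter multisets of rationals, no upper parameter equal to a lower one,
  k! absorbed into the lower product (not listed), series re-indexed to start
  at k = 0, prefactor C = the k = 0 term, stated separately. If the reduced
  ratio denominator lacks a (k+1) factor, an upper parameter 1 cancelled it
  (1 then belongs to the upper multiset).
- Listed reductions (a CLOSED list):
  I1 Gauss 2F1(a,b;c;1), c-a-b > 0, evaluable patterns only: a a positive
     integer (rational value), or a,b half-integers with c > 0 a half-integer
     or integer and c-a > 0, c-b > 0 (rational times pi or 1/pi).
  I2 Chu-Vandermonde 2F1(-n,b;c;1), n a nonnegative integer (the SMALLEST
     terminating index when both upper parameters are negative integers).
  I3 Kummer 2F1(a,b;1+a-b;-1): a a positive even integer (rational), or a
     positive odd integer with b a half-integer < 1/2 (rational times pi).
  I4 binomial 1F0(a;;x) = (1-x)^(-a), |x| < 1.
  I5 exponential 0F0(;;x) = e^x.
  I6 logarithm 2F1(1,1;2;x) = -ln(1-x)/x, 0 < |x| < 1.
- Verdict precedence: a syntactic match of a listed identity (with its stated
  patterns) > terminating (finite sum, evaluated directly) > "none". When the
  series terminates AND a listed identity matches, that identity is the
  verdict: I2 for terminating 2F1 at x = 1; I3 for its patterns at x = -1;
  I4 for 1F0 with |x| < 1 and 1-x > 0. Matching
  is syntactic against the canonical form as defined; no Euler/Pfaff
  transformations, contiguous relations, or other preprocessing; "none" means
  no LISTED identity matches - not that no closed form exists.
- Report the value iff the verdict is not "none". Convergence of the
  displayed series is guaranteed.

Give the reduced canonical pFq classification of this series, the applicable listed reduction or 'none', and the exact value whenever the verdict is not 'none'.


The series (x = -1) is 2F1: upper {-\frac{3}{8}, 2}, lower {\frac{27}{8}}, prefactor -\frac{10}{9}. Verdict at x = -1: Kummer (I3) matches (x = -1; c = \frac{27}{8} equals 1+a-b for upper {-\frac{3}{8}, 2}: listed pattern). Hence: -\frac{95}{72}.

First insight: t_0 being -\frac{10}{9}, (1)_k (prefactor -10/9) is k! itself.
Consecutive-term ratio: r(k) = -1 * (k-\frac{3}{8}) (k+2) / [(k+\frac{27}{8}) (k+1)] - rational in k. x = -1; t_0 = -\frac{10}{9}; negate the roots.
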